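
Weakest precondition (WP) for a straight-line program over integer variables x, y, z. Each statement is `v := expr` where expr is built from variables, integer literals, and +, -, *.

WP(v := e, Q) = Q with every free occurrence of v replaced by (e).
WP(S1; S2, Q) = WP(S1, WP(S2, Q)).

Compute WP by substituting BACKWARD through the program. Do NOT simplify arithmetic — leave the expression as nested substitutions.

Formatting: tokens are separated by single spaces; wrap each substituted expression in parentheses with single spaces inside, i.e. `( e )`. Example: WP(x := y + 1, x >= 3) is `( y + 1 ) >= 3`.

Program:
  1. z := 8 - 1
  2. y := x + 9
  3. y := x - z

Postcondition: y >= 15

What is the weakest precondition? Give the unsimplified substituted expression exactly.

post: y >= 15
stmt 3: y := x - z  -- replace 1 occurrence(s) of y with (x - z)
  => ( x - z ) >= 15
stmt 2: y := x + 9  -- replace 0 occurrence(s) of y with (x + 9)
  => ( x - z ) >= 15
stmt 1: z := 8 - 1  -- replace 1 occurrence(s) of z with (8 - 1)
  => ( x - ( 8 - 1 ) ) >= 15

Answer: ( x - ( 8 - 1 ) ) >= 15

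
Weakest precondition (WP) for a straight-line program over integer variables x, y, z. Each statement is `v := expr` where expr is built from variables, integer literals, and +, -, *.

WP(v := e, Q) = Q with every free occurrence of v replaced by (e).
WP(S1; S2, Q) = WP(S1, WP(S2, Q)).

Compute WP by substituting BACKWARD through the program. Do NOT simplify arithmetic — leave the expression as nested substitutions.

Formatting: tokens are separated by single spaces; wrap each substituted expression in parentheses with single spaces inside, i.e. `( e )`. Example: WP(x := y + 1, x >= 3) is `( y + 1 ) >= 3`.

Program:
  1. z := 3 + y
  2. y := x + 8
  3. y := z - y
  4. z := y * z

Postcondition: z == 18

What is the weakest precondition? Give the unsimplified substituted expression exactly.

Answer: ( ( ( 3 + y ) - ( x + 8 ) ) * ( 3 + y ) ) == 18

Derivation:
post: z == 18
stmt 4: z := y * z  -- replace 1 occurrence(s) of z with (y * z)
  => ( y * z ) == 18
stmt 3: y := z - y  -- replace 1 occurrence(s) of y with (z - y)
  => ( ( z - y ) * z ) == 18
stmt 2: y := x + 8  -- replace 1 occurrence(s) of y with (x + 8)
  => ( ( z - ( x + 8 ) ) * z ) == 18
stmt 1: z := 3 + y  -- replace 2 occurrence(s) of z with (3 + y)
  => ( ( ( 3 + y ) - ( x + 8 ) ) * ( 3 + y ) ) == 18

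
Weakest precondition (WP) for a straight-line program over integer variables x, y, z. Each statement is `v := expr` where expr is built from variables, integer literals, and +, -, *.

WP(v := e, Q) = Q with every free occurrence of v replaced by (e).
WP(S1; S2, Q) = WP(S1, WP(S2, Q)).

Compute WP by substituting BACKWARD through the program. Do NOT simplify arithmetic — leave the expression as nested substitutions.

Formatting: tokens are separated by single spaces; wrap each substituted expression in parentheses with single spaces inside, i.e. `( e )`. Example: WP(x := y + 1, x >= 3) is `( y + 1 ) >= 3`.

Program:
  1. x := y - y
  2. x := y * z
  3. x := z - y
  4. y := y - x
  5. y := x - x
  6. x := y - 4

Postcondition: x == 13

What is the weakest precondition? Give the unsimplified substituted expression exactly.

post: x == 13
stmt 6: x := y - 4  -- replace 1 occurrence(s) of x with (y - 4)
  => ( y - 4 ) == 13
stmt 5: y := x - x  -- replace 1 occurrence(s) of y with (x - x)
  => ( ( x - x ) - 4 ) == 13
stmt 4: y := y - x  -- replace 0 occurrence(s) of y with (y - x)
  => ( ( x - x ) - 4 ) == 13
stmt 3: x := z - y  -- replace 2 occurrence(s) of x with (z - y)
  => ( ( ( z - y ) - ( z - y ) ) - 4 ) == 13
stmt 2: x := y * z  -- replace 0 occurrence(s) of x with (y * z)
  => ( ( ( z - y ) - ( z - y ) ) - 4 ) == 13
stmt 1: x := y - y  -- replace 0 occurrence(s) of x with (y - y)
  => ( ( ( z - y ) - ( z - y ) ) - 4 ) == 13

Answer: ( ( ( z - y ) - ( z - y ) ) - 4 ) == 13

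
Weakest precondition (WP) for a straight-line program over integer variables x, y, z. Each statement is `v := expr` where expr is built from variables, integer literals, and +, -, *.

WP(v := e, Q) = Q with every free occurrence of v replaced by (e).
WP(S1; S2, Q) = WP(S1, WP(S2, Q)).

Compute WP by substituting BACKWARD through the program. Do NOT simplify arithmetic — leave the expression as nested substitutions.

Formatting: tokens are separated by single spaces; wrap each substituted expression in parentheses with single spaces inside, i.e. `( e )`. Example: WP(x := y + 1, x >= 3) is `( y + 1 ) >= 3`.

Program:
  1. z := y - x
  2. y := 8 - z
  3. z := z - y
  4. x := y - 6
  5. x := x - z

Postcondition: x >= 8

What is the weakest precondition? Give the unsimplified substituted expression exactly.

Answer: ( ( ( 8 - ( y - x ) ) - 6 ) - ( ( y - x ) - ( 8 - ( y - x ) ) ) ) >= 8

Derivation:
post: x >= 8
stmt 5: x := x - z  -- replace 1 occurrence(s) of x with (x - z)
  => ( x - z ) >= 8
stmt 4: x := y - 6  -- replace 1 occurrence(s) of x with (y - 6)
  => ( ( y - 6 ) - z ) >= 8
stmt 3: z := z - y  -- replace 1 occurrence(s) of z with (z - y)
  => ( ( y - 6 ) - ( z - y ) ) >= 8
stmt 2: y := 8 - z  -- replace 2 occurrence(s) of y with (8 - z)
  => ( ( ( 8 - z ) - 6 ) - ( z - ( 8 - z ) ) ) >= 8
stmt 1: z := y - x  -- replace 3 occurrence(s) of z with (y - x)
  => ( ( ( 8 - ( y - x ) ) - 6 ) - ( ( y - x ) - ( 8 - ( y - x ) ) ) ) >= 8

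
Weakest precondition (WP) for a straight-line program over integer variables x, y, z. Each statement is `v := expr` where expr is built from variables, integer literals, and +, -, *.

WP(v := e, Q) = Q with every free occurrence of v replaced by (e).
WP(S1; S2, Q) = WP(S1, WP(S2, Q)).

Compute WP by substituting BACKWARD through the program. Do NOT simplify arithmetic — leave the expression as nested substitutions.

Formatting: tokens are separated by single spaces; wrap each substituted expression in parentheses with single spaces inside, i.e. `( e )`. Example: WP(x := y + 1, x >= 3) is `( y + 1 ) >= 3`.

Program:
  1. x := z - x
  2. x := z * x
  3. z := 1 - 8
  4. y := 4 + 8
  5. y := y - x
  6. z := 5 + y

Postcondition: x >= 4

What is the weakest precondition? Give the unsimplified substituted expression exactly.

post: x >= 4
stmt 6: z := 5 + y  -- replace 0 occurrence(s) of z with (5 + y)
  => x >= 4
stmt 5: y := y - x  -- replace 0 occurrence(s) of y with (y - x)
  => x >= 4
stmt 4: y := 4 + 8  -- replace 0 occurrence(s) of y with (4 + 8)
  => x >= 4
stmt 3: z := 1 - 8  -- replace 0 occurrence(s) of z with (1 - 8)
  => x >= 4
stmt 2: x := z * x  -- replace 1 occurrence(s) of x with (z * x)
  => ( z * x ) >= 4
stmt 1: x := z - x  -- replace 1 occurrence(s) of x with (z - x)
  => ( z * ( z - x ) ) >= 4

Answer: ( z * ( z - x ) ) >= 4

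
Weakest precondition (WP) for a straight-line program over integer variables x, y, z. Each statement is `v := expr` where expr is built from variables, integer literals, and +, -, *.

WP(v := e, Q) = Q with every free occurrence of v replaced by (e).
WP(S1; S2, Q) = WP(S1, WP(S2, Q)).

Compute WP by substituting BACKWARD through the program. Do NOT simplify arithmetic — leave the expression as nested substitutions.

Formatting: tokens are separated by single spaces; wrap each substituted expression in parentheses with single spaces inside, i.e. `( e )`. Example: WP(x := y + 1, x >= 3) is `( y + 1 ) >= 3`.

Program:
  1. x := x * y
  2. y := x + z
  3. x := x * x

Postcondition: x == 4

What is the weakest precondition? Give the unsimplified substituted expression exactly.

post: x == 4
stmt 3: x := x * x  -- replace 1 occurrence(s) of x with (x * x)
  => ( x * x ) == 4
stmt 2: y := x + z  -- replace 0 occurrence(s) of y with (x + z)
  => ( x * x ) == 4
stmt 1: x := x * y  -- replace 2 occurrence(s) of x with (x * y)
  => ( ( x * y ) * ( x * y ) ) == 4

Answer: ( ( x * y ) * ( x * y ) ) == 4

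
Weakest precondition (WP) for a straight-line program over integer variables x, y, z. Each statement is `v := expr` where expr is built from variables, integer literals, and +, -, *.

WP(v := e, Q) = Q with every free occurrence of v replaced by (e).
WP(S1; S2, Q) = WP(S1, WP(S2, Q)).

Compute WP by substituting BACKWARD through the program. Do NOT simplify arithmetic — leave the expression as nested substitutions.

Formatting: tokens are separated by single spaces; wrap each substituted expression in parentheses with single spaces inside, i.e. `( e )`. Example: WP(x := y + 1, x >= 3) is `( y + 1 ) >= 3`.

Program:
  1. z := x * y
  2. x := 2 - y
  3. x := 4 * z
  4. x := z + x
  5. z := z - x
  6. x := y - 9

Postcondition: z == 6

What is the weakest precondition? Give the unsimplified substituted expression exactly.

Answer: ( ( x * y ) - ( ( x * y ) + ( 4 * ( x * y ) ) ) ) == 6

Derivation:
post: z == 6
stmt 6: x := y - 9  -- replace 0 occurrence(s) of x with (y - 9)
  => z == 6
stmt 5: z := z - x  -- replace 1 occurrence(s) of z with (z - x)
  => ( z - x ) == 6
stmt 4: x := z + x  -- replace 1 occurrence(s) of x with (z + x)
  => ( z - ( z + x ) ) == 6
stmt 3: x := 4 * z  -- replace 1 occurrence(s) of x with (4 * z)
  => ( z - ( z + ( 4 * z ) ) ) == 6
stmt 2: x := 2 - y  -- replace 0 occurrence(s) of x with (2 - y)
  => ( z - ( z + ( 4 * z ) ) ) == 6
stmt 1: z := x * y  -- replace 3 occurrence(s) of z with (x * y)
  => ( ( x * y ) - ( ( x * y ) + ( 4 * ( x * y ) ) ) ) == 6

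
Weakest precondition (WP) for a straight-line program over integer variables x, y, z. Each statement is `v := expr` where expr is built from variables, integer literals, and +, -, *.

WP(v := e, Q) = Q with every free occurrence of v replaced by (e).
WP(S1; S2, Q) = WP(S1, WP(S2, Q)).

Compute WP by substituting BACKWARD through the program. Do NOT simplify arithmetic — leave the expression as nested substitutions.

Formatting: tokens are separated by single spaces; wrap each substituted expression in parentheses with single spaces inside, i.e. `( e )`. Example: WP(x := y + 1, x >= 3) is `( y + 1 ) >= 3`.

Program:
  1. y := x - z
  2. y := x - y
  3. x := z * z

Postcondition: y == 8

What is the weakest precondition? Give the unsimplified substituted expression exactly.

Answer: ( x - ( x - z ) ) == 8

Derivation:
post: y == 8
stmt 3: x := z * z  -- replace 0 occurrence(s) of x with (z * z)
  => y == 8
stmt 2: y := x - y  -- replace 1 occurrence(s) of y with (x - y)
  => ( x - y ) == 8
stmt 1: y := x - z  -- replace 1 occurrence(s) of y with (x - z)
  => ( x - ( x - z ) ) == 8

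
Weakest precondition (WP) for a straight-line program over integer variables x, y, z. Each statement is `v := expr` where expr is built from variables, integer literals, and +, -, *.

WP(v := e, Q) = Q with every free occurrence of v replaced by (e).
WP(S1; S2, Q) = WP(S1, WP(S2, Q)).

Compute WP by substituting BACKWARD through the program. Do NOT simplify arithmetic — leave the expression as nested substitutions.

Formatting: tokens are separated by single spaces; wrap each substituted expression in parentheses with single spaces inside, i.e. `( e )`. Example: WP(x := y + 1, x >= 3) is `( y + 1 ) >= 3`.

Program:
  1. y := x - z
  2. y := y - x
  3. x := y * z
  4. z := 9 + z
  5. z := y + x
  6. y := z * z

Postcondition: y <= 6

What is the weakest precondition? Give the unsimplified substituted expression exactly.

Answer: ( ( ( ( x - z ) - x ) + ( ( ( x - z ) - x ) * z ) ) * ( ( ( x - z ) - x ) + ( ( ( x - z ) - x ) * z ) ) ) <= 6

Derivation:
post: y <= 6
stmt 6: y := z * z  -- replace 1 occurrence(s) of y with (z * z)
  => ( z * z ) <= 6
stmt 5: z := y + x  -- replace 2 occurrence(s) of z with (y + x)
  => ( ( y + x ) * ( y + x ) ) <= 6
stmt 4: z := 9 + z  -- replace 0 occurrence(s) of z with (9 + z)
  => ( ( y + x ) * ( y + x ) ) <= 6
stmt 3: x := y * z  -- replace 2 occurrence(s) of x with (y * z)
  => ( ( y + ( y * z ) ) * ( y + ( y * z ) ) ) <= 6
stmt 2: y := y - x  -- replace 4 occurrence(s) of y with (y - x)
  => ( ( ( y - x ) + ( ( y - x ) * z ) ) * ( ( y - x ) + ( ( y - x ) * z ) ) ) <= 6
stmt 1: y := x - z  -- replace 4 occurrence(s) of y with (x - z)
  => ( ( ( ( x - z ) - x ) + ( ( ( x - z ) - x ) * z ) ) * ( ( ( x - z ) - x ) + ( ( ( x - z ) - x ) * z ) ) ) <= 6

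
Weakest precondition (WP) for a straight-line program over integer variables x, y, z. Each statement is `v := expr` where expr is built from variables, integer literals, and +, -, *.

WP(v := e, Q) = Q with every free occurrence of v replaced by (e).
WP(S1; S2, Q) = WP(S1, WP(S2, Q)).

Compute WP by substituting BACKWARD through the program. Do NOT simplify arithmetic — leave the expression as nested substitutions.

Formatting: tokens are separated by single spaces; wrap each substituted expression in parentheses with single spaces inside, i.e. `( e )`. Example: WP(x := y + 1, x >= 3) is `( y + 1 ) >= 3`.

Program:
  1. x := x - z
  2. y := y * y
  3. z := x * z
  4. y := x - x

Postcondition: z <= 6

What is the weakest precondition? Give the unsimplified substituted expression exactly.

Answer: ( ( x - z ) * z ) <= 6

Derivation:
post: z <= 6
stmt 4: y := x - x  -- replace 0 occurrence(s) of y with (x - x)
  => z <= 6
stmt 3: z := x * z  -- replace 1 occurrence(s) of z with (x * z)
  => ( x * z ) <= 6
stmt 2: y := y * y  -- replace 0 occurrence(s) of y with (y * y)
  => ( x * z ) <= 6
stmt 1: x := x - z  -- replace 1 occurrence(s) of x with (x - z)
  => ( ( x - z ) * z ) <= 6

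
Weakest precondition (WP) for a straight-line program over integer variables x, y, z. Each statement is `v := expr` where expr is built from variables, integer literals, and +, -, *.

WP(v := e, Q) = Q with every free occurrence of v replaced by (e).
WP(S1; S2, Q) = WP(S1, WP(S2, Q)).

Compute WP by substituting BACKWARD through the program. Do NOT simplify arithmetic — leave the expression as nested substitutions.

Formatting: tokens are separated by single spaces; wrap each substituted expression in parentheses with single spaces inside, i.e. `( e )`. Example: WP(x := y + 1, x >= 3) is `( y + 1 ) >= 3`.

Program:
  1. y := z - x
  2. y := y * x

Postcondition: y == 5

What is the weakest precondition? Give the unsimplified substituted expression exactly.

post: y == 5
stmt 2: y := y * x  -- replace 1 occurrence(s) of y with (y * x)
  => ( y * x ) == 5
stmt 1: y := z - x  -- replace 1 occurrence(s) of y with (z - x)
  => ( ( z - x ) * x ) == 5

Answer: ( ( z - x ) * x ) == 5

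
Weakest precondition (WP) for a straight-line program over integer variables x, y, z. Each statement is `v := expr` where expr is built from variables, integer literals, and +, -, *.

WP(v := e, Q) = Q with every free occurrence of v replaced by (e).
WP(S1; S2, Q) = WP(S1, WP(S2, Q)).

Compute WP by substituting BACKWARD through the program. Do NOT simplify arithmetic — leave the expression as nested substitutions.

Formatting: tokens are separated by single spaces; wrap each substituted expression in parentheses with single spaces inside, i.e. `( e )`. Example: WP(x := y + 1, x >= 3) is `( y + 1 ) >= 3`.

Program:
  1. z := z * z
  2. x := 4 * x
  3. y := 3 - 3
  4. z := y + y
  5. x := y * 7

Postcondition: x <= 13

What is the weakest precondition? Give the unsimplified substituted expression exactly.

post: x <= 13
stmt 5: x := y * 7  -- replace 1 occurrence(s) of x with (y * 7)
  => ( y * 7 ) <= 13
stmt 4: z := y + y  -- replace 0 occurrence(s) of z with (y + y)
  => ( y * 7 ) <= 13
stmt 3: y := 3 - 3  -- replace 1 occurrence(s) of y with (3 - 3)
  => ( ( 3 - 3 ) * 7 ) <= 13
stmt 2: x := 4 * x  -- replace 0 occurrence(s) of x with (4 * x)
  => ( ( 3 - 3 ) * 7 ) <= 13
stmt 1: z := z * z  -- replace 0 occurrence(s) of z with (z * z)
  => ( ( 3 - 3 ) * 7 ) <= 13

Answer: ( ( 3 - 3 ) * 7 ) <= 13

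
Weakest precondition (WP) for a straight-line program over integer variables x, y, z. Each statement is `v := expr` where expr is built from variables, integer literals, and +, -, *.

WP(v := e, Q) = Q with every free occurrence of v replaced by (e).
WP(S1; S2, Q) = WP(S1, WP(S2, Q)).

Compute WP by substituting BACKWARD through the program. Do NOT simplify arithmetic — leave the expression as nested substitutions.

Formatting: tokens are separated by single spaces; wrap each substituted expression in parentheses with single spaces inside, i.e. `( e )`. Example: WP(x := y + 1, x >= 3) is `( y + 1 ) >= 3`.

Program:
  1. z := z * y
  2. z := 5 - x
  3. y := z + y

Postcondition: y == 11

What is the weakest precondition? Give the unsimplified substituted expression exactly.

post: y == 11
stmt 3: y := z + y  -- replace 1 occurrence(s) of y with (z + y)
  => ( z + y ) == 11
stmt 2: z := 5 - x  -- replace 1 occurrence(s) of z with (5 - x)
  => ( ( 5 - x ) + y ) == 11
stmt 1: z := z * y  -- replace 0 occurrence(s) of z with (z * y)
  => ( ( 5 - x ) + y ) == 11

Answer: ( ( 5 - x ) + y ) == 11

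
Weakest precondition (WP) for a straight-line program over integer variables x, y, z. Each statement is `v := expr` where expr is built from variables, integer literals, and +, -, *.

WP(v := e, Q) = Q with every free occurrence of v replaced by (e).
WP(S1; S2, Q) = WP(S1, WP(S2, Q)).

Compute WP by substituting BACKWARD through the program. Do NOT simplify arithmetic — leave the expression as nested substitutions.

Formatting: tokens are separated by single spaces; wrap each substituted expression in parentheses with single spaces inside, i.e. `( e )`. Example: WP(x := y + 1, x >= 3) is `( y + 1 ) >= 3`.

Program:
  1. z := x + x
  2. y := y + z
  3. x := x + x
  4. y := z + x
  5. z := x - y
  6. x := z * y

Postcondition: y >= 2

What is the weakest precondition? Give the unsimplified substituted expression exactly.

post: y >= 2
stmt 6: x := z * y  -- replace 0 occurrence(s) of x with (z * y)
  => y >= 2
stmt 5: z := x - y  -- replace 0 occurrence(s) of z with (x - y)
  => y >= 2
stmt 4: y := z + x  -- replace 1 occurrence(s) of y with (z + x)
  => ( z + x ) >= 2
stmt 3: x := x + x  -- replace 1 occurrence(s) of x with (x + x)
  => ( z + ( x + x ) ) >= 2
stmt 2: y := y + z  -- replace 0 occurrence(s) of y with (y + z)
  => ( z + ( x + x ) ) >= 2
stmt 1: z := x + x  -- replace 1 occurrence(s) of z with (x + x)
  => ( ( x + x ) + ( x + x ) ) >= 2

Answer: ( ( x + x ) + ( x + x ) ) >= 2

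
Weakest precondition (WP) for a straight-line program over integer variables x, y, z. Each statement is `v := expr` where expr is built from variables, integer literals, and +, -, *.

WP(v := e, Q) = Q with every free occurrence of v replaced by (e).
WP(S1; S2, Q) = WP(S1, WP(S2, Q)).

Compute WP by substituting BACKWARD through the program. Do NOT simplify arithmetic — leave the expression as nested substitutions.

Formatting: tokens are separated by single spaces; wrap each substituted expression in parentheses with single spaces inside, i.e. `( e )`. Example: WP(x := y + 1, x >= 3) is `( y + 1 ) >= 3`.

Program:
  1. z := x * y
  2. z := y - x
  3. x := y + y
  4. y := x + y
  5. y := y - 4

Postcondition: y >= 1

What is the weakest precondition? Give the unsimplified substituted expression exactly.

Answer: ( ( ( y + y ) + y ) - 4 ) >= 1

Derivation:
post: y >= 1
stmt 5: y := y - 4  -- replace 1 occurrence(s) of y with (y - 4)
  => ( y - 4 ) >= 1
stmt 4: y := x + y  -- replace 1 occurrence(s) of y with (x + y)
  => ( ( x + y ) - 4 ) >= 1
stmt 3: x := y + y  -- replace 1 occurrence(s) of x with (y + y)
  => ( ( ( y + y ) + y ) - 4 ) >= 1
stmt 2: z := y - x  -- replace 0 occurrence(s) of z with (y - x)
  => ( ( ( y + y ) + y ) - 4 ) >= 1
stmt 1: z := x * y  -- replace 0 occurrence(s) of z with (x * y)
  => ( ( ( y + y ) + y ) - 4 ) >= 1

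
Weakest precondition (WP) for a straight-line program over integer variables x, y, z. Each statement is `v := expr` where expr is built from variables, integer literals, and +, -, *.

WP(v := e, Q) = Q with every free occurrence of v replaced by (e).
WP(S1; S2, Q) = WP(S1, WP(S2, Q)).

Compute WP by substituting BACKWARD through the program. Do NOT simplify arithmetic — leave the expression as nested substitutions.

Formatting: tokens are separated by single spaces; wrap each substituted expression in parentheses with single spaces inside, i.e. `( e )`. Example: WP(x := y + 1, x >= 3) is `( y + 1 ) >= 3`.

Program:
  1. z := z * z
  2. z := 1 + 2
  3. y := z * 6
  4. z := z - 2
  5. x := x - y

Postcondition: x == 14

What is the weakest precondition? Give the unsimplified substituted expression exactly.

post: x == 14
stmt 5: x := x - y  -- replace 1 occurrence(s) of x with (x - y)
  => ( x - y ) == 14
stmt 4: z := z - 2  -- replace 0 occurrence(s) of z with (z - 2)
  => ( x - y ) == 14
stmt 3: y := z * 6  -- replace 1 occurrence(s) of y with (z * 6)
  => ( x - ( z * 6 ) ) == 14
stmt 2: z := 1 + 2  -- replace 1 occurrence(s) of z with (1 + 2)
  => ( x - ( ( 1 + 2 ) * 6 ) ) == 14
stmt 1: z := z * z  -- replace 0 occurrence(s) of z with (z * z)
  => ( x - ( ( 1 + 2 ) * 6 ) ) == 14

Answer: ( x - ( ( 1 + 2 ) * 6 ) ) == 14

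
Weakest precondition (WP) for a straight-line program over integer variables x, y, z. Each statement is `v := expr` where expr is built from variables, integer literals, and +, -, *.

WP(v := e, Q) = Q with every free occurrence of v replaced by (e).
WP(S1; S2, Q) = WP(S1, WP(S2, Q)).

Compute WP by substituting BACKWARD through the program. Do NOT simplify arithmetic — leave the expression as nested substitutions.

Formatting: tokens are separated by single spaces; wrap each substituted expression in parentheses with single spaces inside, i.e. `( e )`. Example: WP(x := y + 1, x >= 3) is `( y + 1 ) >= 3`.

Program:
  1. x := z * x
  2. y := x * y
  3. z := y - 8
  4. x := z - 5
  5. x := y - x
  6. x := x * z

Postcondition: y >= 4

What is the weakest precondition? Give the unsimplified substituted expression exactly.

Answer: ( ( z * x ) * y ) >= 4

Derivation:
post: y >= 4
stmt 6: x := x * z  -- replace 0 occurrence(s) of x with (x * z)
  => y >= 4
stmt 5: x := y - x  -- replace 0 occurrence(s) of x with (y - x)
  => y >= 4
stmt 4: x := z - 5  -- replace 0 occurrence(s) of x with (z - 5)
  => y >= 4
stmt 3: z := y - 8  -- replace 0 occurrence(s) of z with (y - 8)
  => y >= 4
stmt 2: y := x * y  -- replace 1 occurrence(s) of y with (x * y)
  => ( x * y ) >= 4
stmt 1: x := z * x  -- replace 1 occurrence(s) of x with (z * x)
  => ( ( z * x ) * y ) >= 4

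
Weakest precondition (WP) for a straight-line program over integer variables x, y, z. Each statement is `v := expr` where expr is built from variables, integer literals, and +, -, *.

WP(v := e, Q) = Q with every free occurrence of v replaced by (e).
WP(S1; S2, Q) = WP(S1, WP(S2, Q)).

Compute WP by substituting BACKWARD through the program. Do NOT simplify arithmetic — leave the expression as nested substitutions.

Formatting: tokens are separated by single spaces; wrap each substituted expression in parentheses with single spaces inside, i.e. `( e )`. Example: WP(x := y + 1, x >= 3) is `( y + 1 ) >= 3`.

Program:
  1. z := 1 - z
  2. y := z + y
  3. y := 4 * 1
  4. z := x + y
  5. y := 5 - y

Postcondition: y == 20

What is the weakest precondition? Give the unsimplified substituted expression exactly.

post: y == 20
stmt 5: y := 5 - y  -- replace 1 occurrence(s) of y with (5 - y)
  => ( 5 - y ) == 20
stmt 4: z := x + y  -- replace 0 occurrence(s) of z with (x + y)
  => ( 5 - y ) == 20
stmt 3: y := 4 * 1  -- replace 1 occurrence(s) of y with (4 * 1)
  => ( 5 - ( 4 * 1 ) ) == 20
stmt 2: y := z + y  -- replace 0 occurrence(s) of y with (z + y)
  => ( 5 - ( 4 * 1 ) ) == 20
stmt 1: z := 1 - z  -- replace 0 occurrence(s) of z with (1 - z)
  => ( 5 - ( 4 * 1 ) ) == 20

Answer: ( 5 - ( 4 * 1 ) ) == 20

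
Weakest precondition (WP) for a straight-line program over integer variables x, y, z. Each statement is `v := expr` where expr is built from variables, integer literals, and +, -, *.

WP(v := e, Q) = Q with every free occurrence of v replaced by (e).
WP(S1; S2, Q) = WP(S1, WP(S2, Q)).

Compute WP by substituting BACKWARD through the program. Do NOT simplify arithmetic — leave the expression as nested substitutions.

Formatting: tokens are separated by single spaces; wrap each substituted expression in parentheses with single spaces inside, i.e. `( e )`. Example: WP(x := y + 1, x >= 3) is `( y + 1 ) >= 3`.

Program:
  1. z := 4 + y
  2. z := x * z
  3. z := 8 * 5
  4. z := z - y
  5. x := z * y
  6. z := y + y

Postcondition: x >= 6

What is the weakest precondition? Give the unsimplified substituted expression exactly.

post: x >= 6
stmt 6: z := y + y  -- replace 0 occurrence(s) of z with (y + y)
  => x >= 6
stmt 5: x := z * y  -- replace 1 occurrence(s) of x with (z * y)
  => ( z * y ) >= 6
stmt 4: z := z - y  -- replace 1 occurrence(s) of z with (z - y)
  => ( ( z - y ) * y ) >= 6
stmt 3: z := 8 * 5  -- replace 1 occurrence(s) of z with (8 * 5)
  => ( ( ( 8 * 5 ) - y ) * y ) >= 6
stmt 2: z := x * z  -- replace 0 occurrence(s) of z with (x * z)
  => ( ( ( 8 * 5 ) - y ) * y ) >= 6
stmt 1: z := 4 + y  -- replace 0 occurrence(s) of z with (4 + y)
  => ( ( ( 8 * 5 ) - y ) * y ) >= 6

Answer: ( ( ( 8 * 5 ) - y ) * y ) >= 6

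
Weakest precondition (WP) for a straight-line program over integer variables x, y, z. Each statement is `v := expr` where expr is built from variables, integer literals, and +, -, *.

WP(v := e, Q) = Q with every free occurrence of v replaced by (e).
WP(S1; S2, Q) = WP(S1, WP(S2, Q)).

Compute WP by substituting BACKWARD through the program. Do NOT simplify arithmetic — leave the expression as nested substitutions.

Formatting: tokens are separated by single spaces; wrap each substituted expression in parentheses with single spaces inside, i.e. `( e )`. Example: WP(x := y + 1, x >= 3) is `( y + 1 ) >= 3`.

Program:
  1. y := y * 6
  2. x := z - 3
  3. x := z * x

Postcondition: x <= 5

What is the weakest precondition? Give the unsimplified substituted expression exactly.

Answer: ( z * ( z - 3 ) ) <= 5

Derivation:
post: x <= 5
stmt 3: x := z * x  -- replace 1 occurrence(s) of x with (z * x)
  => ( z * x ) <= 5
stmt 2: x := z - 3  -- replace 1 occurrence(s) of x with (z - 3)
  => ( z * ( z - 3 ) ) <= 5
stmt 1: y := y * 6  -- replace 0 occurrence(s) of y with (y * 6)
  => ( z * ( z - 3 ) ) <= 5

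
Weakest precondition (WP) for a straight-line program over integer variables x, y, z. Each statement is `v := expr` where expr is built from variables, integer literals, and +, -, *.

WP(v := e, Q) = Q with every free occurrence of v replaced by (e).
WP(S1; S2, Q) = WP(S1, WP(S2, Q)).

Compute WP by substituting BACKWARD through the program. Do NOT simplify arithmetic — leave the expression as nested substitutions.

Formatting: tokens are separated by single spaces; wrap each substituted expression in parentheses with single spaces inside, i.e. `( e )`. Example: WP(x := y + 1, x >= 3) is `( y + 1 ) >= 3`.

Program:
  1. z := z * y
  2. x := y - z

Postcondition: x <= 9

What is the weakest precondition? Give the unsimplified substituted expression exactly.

post: x <= 9
stmt 2: x := y - z  -- replace 1 occurrence(s) of x with (y - z)
  => ( y - z ) <= 9
stmt 1: z := z * y  -- replace 1 occurrence(s) of z with (z * y)
  => ( y - ( z * y ) ) <= 9

Answer: ( y - ( z * y ) ) <= 9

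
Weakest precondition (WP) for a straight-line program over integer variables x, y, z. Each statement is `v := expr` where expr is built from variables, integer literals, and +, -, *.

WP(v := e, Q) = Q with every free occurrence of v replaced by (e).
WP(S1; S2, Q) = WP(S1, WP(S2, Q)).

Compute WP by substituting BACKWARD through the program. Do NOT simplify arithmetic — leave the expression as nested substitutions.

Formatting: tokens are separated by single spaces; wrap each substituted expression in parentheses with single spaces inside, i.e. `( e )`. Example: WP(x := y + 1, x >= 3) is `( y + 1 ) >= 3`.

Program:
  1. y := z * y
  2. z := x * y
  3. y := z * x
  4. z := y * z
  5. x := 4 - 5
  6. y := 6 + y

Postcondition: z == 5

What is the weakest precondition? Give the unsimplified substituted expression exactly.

post: z == 5
stmt 6: y := 6 + y  -- replace 0 occurrence(s) of y with (6 + y)
  => z == 5
stmt 5: x := 4 - 5  -- replace 0 occurrence(s) of x with (4 - 5)
  => z == 5
stmt 4: z := y * z  -- replace 1 occurrence(s) of z with (y * z)
  => ( y * z ) == 5
stmt 3: y := z * x  -- replace 1 occurrence(s) of y with (z * x)
  => ( ( z * x ) * z ) == 5
stmt 2: z := x * y  -- replace 2 occurrence(s) of z with (x * y)
  => ( ( ( x * y ) * x ) * ( x * y ) ) == 5
stmt 1: y := z * y  -- replace 2 occurrence(s) of y with (z * y)
  => ( ( ( x * ( z * y ) ) * x ) * ( x * ( z * y ) ) ) == 5

Answer: ( ( ( x * ( z * y ) ) * x ) * ( x * ( z * y ) ) ) == 5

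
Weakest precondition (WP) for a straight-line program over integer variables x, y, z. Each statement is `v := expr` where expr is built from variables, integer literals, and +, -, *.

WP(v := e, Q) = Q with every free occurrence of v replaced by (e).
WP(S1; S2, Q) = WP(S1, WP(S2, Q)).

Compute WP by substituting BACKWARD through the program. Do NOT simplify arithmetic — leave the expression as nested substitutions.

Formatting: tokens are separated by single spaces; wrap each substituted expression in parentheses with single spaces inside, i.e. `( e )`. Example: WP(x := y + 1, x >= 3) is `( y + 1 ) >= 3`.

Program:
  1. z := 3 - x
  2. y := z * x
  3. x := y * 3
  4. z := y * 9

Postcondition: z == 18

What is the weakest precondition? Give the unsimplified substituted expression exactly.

post: z == 18
stmt 4: z := y * 9  -- replace 1 occurrence(s) of z with (y * 9)
  => ( y * 9 ) == 18
stmt 3: x := y * 3  -- replace 0 occurrence(s) of x with (y * 3)
  => ( y * 9 ) == 18
stmt 2: y := z * x  -- replace 1 occurrence(s) of y with (z * x)
  => ( ( z * x ) * 9 ) == 18
stmt 1: z := 3 - x  -- replace 1 occurrence(s) of z with (3 - x)
  => ( ( ( 3 - x ) * x ) * 9 ) == 18

Answer: ( ( ( 3 - x ) * x ) * 9 ) == 18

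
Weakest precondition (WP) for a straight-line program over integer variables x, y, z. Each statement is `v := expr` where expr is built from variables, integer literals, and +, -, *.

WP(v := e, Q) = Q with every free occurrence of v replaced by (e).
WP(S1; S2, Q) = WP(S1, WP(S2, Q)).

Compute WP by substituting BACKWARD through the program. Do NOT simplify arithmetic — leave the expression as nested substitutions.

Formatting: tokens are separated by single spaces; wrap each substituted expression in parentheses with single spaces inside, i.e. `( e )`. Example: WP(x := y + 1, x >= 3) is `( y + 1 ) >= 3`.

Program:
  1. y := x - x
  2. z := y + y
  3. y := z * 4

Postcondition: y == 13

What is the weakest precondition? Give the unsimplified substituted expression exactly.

Answer: ( ( ( x - x ) + ( x - x ) ) * 4 ) == 13

Derivation:
post: y == 13
stmt 3: y := z * 4  -- replace 1 occurrence(s) of y with (z * 4)
  => ( z * 4 ) == 13
stmt 2: z := y + y  -- replace 1 occurrence(s) of z with (y + y)
  => ( ( y + y ) * 4 ) == 13
stmt 1: y := x - x  -- replace 2 occurrence(s) of y with (x - x)
  => ( ( ( x - x ) + ( x - x ) ) * 4 ) == 13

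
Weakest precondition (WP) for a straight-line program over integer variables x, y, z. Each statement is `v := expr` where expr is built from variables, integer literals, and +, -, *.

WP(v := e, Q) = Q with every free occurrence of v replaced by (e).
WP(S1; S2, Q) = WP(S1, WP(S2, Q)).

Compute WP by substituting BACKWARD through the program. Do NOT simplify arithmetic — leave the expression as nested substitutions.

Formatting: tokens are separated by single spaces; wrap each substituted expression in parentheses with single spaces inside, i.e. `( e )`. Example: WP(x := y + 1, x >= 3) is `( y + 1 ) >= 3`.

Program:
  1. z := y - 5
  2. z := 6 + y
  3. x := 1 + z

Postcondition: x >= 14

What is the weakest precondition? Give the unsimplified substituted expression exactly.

post: x >= 14
stmt 3: x := 1 + z  -- replace 1 occurrence(s) of x with (1 + z)
  => ( 1 + z ) >= 14
stmt 2: z := 6 + y  -- replace 1 occurrence(s) of z with (6 + y)
  => ( 1 + ( 6 + y ) ) >= 14
stmt 1: z := y - 5  -- replace 0 occurrence(s) of z with (y - 5)
  => ( 1 + ( 6 + y ) ) >= 14

Answer: ( 1 + ( 6 + y ) ) >= 14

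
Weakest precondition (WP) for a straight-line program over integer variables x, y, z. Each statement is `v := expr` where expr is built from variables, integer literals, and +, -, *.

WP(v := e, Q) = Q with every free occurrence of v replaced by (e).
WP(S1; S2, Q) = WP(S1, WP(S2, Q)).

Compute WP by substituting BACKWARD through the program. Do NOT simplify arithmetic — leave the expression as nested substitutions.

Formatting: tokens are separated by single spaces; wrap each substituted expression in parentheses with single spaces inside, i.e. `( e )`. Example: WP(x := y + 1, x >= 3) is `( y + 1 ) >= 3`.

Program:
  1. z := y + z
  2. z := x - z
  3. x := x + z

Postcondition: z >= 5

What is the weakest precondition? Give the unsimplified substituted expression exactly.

Answer: ( x - ( y + z ) ) >= 5

Derivation:
post: z >= 5
stmt 3: x := x + z  -- replace 0 occurrence(s) of x with (x + z)
  => z >= 5
stmt 2: z := x - z  -- replace 1 occurrence(s) of z with (x - z)
  => ( x - z ) >= 5
stmt 1: z := y + z  -- replace 1 occurrence(s) of z with (y + z)
  => ( x - ( y + z ) ) >= 5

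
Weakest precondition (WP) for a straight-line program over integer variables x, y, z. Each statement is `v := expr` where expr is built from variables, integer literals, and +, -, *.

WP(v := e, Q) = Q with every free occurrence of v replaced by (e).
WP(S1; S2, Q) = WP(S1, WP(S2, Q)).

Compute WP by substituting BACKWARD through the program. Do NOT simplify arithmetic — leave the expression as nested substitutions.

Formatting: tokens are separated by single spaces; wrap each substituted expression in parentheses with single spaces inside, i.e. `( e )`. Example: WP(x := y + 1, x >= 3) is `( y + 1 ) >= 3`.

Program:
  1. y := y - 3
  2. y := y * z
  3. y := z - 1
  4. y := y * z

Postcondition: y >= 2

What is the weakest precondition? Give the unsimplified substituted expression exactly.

Answer: ( ( z - 1 ) * z ) >= 2

Derivation:
post: y >= 2
stmt 4: y := y * z  -- replace 1 occurrence(s) of y with (y * z)
  => ( y * z ) >= 2
stmt 3: y := z - 1  -- replace 1 occurrence(s) of y with (z - 1)
  => ( ( z - 1 ) * z ) >= 2
stmt 2: y := y * z  -- replace 0 occurrence(s) of y with (y * z)
  => ( ( z - 1 ) * z ) >= 2
stmt 1: y := y - 3  -- replace 0 occurrence(s) of y with (y - 3)
  => ( ( z - 1 ) * z ) >= 2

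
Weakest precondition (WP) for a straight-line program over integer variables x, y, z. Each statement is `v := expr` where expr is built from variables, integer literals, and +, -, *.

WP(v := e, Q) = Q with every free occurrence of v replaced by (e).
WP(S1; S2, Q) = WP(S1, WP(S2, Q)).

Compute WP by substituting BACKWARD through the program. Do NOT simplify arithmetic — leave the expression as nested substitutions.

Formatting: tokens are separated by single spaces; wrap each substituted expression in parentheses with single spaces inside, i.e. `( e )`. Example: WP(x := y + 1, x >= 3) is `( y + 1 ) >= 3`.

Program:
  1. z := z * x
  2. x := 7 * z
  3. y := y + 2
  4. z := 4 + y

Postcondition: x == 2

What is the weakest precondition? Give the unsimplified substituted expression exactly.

post: x == 2
stmt 4: z := 4 + y  -- replace 0 occurrence(s) of z with (4 + y)
  => x == 2
stmt 3: y := y + 2  -- replace 0 occurrence(s) of y with (y + 2)
  => x == 2
stmt 2: x := 7 * z  -- replace 1 occurrence(s) of x with (7 * z)
  => ( 7 * z ) == 2
stmt 1: z := z * x  -- replace 1 occurrence(s) of z with (z * x)
  => ( 7 * ( z * x ) ) == 2

Answer: ( 7 * ( z * x ) ) == 2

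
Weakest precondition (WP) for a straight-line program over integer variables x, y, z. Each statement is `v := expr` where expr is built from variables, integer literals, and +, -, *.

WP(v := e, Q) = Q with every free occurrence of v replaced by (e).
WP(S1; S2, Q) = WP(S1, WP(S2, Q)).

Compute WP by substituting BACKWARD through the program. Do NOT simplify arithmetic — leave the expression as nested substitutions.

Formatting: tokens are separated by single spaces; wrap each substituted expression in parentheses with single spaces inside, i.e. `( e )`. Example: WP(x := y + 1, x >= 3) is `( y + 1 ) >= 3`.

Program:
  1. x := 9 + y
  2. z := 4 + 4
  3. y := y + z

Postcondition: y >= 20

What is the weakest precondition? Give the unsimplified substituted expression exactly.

Answer: ( y + ( 4 + 4 ) ) >= 20

Derivation:
post: y >= 20
stmt 3: y := y + z  -- replace 1 occurrence(s) of y with (y + z)
  => ( y + z ) >= 20
stmt 2: z := 4 + 4  -- replace 1 occurrence(s) of z with (4 + 4)
  => ( y + ( 4 + 4 ) ) >= 20
stmt 1: x := 9 + y  -- replace 0 occurrence(s) of x with (9 + y)
  => ( y + ( 4 + 4 ) ) >= 20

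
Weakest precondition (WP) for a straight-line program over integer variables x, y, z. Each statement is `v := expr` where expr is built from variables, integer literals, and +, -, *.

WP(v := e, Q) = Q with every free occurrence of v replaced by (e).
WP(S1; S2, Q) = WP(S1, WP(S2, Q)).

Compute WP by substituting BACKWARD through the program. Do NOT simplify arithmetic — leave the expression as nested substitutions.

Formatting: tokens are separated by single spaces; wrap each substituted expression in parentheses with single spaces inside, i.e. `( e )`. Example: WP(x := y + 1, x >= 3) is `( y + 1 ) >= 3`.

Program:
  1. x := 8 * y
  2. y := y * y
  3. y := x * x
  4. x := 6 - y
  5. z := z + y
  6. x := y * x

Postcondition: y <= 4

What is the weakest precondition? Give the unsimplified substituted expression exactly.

Answer: ( ( 8 * y ) * ( 8 * y ) ) <= 4

Derivation:
post: y <= 4
stmt 6: x := y * x  -- replace 0 occurrence(s) of x with (y * x)
  => y <= 4
stmt 5: z := z + y  -- replace 0 occurrence(s) of z with (z + y)
  => y <= 4
stmt 4: x := 6 - y  -- replace 0 occurrence(s) of x with (6 - y)
  => y <= 4
stmt 3: y := x * x  -- replace 1 occurrence(s) of y with (x * x)
  => ( x * x ) <= 4
stmt 2: y := y * y  -- replace 0 occurrence(s) of y with (y * y)
  => ( x * x ) <= 4
stmt 1: x := 8 * y  -- replace 2 occurrence(s) of x with (8 * y)
  => ( ( 8 * y ) * ( 8 * y ) ) <= 4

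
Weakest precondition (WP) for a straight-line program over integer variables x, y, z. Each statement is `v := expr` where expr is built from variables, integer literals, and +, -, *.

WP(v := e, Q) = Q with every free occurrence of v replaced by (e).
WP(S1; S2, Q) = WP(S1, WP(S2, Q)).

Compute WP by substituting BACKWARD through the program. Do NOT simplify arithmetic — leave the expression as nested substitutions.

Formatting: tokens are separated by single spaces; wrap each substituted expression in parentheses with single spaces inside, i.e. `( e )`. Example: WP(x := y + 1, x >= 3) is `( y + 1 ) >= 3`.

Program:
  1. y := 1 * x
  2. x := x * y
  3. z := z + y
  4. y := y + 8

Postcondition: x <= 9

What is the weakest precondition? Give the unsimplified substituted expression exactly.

post: x <= 9
stmt 4: y := y + 8  -- replace 0 occurrence(s) of y with (y + 8)
  => x <= 9
stmt 3: z := z + y  -- replace 0 occurrence(s) of z with (z + y)
  => x <= 9
stmt 2: x := x * y  -- replace 1 occurrence(s) of x with (x * y)
  => ( x * y ) <= 9
stmt 1: y := 1 * x  -- replace 1 occurrence(s) of y with (1 * x)
  => ( x * ( 1 * x ) ) <= 9

Answer: ( x * ( 1 * x ) ) <= 9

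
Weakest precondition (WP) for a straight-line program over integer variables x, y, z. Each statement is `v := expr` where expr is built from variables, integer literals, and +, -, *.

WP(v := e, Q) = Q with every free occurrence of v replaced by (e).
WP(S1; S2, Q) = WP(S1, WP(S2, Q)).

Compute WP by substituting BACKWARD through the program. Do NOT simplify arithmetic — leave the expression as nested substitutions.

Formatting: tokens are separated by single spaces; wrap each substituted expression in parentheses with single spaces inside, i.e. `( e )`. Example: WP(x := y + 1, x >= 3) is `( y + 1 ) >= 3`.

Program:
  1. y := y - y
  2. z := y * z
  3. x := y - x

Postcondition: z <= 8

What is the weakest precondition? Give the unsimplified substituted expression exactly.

post: z <= 8
stmt 3: x := y - x  -- replace 0 occurrence(s) of x with (y - x)
  => z <= 8
stmt 2: z := y * z  -- replace 1 occurrence(s) of z with (y * z)
  => ( y * z ) <= 8
stmt 1: y := y - y  -- replace 1 occurrence(s) of y with (y - y)
  => ( ( y - y ) * z ) <= 8

Answer: ( ( y - y ) * z ) <= 8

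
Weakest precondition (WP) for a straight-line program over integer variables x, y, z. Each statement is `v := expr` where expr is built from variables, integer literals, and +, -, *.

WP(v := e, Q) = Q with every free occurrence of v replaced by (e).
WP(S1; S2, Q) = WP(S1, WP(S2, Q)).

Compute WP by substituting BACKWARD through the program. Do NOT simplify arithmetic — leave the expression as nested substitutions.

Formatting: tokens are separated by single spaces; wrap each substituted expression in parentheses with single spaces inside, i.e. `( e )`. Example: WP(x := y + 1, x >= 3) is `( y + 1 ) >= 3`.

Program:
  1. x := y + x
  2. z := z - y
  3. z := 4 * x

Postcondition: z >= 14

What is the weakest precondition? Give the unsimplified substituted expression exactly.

post: z >= 14
stmt 3: z := 4 * x  -- replace 1 occurrence(s) of z with (4 * x)
  => ( 4 * x ) >= 14
stmt 2: z := z - y  -- replace 0 occurrence(s) of z with (z - y)
  => ( 4 * x ) >= 14
stmt 1: x := y + x  -- replace 1 occurrence(s) of x with (y + x)
  => ( 4 * ( y + x ) ) >= 14

Answer: ( 4 * ( y + x ) ) >= 14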